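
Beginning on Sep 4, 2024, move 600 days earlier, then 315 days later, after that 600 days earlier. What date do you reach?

April 3, 2022

Going back 600 days from September 4, 2024:
Going back 4 days from September 4, 2024 reaches the end of the previous month; 600 − 4 = 596 left.
August 2024 has 31 days: 596 − 31 = 565 left.
July 2024 has 31 days: 565 − 31 = 534 left.
June 2024 has 30 days: 534 − 30 = 504 left.
May 2024 has 31 days: 504 − 31 = 473 left.
April 2024 has 30 days: 473 − 30 = 443 left.
March 2024 has 31 days: 443 − 31 = 412 left.
February 2024 has 29 days (2024 is a leap year): 412 − 29 = 383 left.
January 2024 has 31 days: 383 − 31 = 352 left.
December 2023 has 31 days: 352 − 31 = 321 left.
November 2023 has 30 days: 321 − 30 = 291 left.
October 2023 has 31 days: 291 − 31 = 260 left.
September 2023 has 30 days: 260 − 30 = 230 left.
August 2023 has 31 days: 230 − 31 = 199 left.
July 2023 has 31 days: 199 − 31 = 168 left.
June 2023 has 30 days: 168 − 30 = 138 left.
May 2023 has 31 days: 138 − 31 = 107 left.
April 2023 has 30 days: 107 − 30 = 77 left.
March 2023 has 31 days: 77 − 31 = 46 left.
February 2023 has 28 days (2023 is not a leap year): 46 − 28 = 18 left.
January 2023 has 31 days; 31 − 18 = 13 → January 13, 2023.
Counting forward 315 days from January 13, 2023:
January has 31 days, so 31 − 13 = 18 days remain after January 13, 2023; 315 − 18 = 297 left.
February 2023 has 28 days (2023 is not a leap year): 297 − 28 = 269 left.
March 2023 has 31 days: 269 − 31 = 238 left.
April 2023 has 30 days: 238 − 30 = 208 left.
May 2023 has 31 days: 208 − 31 = 177 left.
June 2023 has 30 days: 177 − 30 = 147 left.
July 2023 has 31 days: 147 − 31 = 116 left.
August 2023 has 31 days: 116 − 31 = 85 left.
September 2023 has 30 days: 85 − 30 = 55 left.
October 2023 has 31 days: 55 − 31 = 24 left.
24 days into November 2023 → November 24, 2023.
Counting back 600 days from November 24, 2023:
Going back 24 days from November 24, 2023 reaches the end of the previous month; 600 − 24 = 576 left.
October 2023 has 31 days: 576 − 31 = 545 left.
September 2023 has 30 days: 545 − 30 = 515 left.
August 2023 has 31 days: 515 − 31 = 484 left.
July 2023 has 31 days: 484 − 31 = 453 left.
June 2023 has 30 days: 453 − 30 = 423 left.
May 2023 has 31 days: 423 − 31 = 392 left.
April 2023 has 30 days: 392 − 30 = 362 left.
March 2023 has 31 days: 362 − 31 = 331 left.
February 2023 has 28 days (2023 is not a leap year): 331 − 28 = 303 left.
January 2023 has 31 days: 303 − 31 = 272 left.
December 2022 has 31 days: 272 − 31 = 241 left.
November 2022 has 30 days: 241 − 30 = 211 left.
October 2022 has 31 days: 211 − 31 = 180 left.
September 2022 has 30 days: 180 − 30 = 150 left.
August 2022 has 31 days: 150 − 31 = 119 left.
July 2022 has 31 days: 119 − 31 = 88 left.
June 2022 has 30 days: 88 − 30 = 58 left.
May 2022 has 31 days: 58 − 31 = 27 left.
April 2022 has 30 days; 30 − 27 = 3 → April 3, 2022.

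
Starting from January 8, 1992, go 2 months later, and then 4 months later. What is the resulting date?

July 8, 1992

Adding 2 months from January 8, 1992:
month 1 + 2 = 3 → March 1992.
Day 8 is valid in March, giving March 8, 1992.
Counting forward 4 months from March 8, 1992:
month 3 + 4 = 7 → July 1992.
Day 8 is valid in July, giving July 8, 1992.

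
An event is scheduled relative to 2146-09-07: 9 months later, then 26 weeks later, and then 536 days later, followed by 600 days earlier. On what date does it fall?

October 3, 2147

Advancing 9 months from September 7, 2146:
month 9 + 9 = 18, which is month 6 of year 2147 → June 2147.
Day 7 is valid in June, giving June 7, 2147.
Adding 26 weeks (= 182 days) from June 7, 2147:
June has 30 days, so 30 − 7 = 23 days remain after June 7, 2147; 182 − 23 = 159 left.
July 2147 has 31 days: 159 − 31 = 128 left.
August 2147 has 31 days: 128 − 31 = 97 left.
September 2147 has 30 days: 97 − 30 = 67 left.
October 2147 has 31 days: 67 − 31 = 36 left.
November 2147 has 30 days: 36 − 30 = 6 left.
6 days into December 2147 → December 6, 2147.
Counting forward 536 days from December 6, 2147:
December has 31 days, so 31 − 6 = 25 days remain after December 6, 2147; 536 − 25 = 511 left.
January 2148 has 31 days: 511 − 31 = 480 left.
February 2148 has 29 days (2148 is a leap year): 480 − 29 = 451 left.
March 2148 has 31 days: 451 − 31 = 420 left.
April 2148 has 30 days: 420 − 30 = 390 left.
May 2148 has 31 days: 390 − 31 = 359 left.
June 2148 has 30 days: 359 − 30 = 329 left.
July 2148 has 31 days: 329 − 31 = 298 left.
August 2148 has 31 days: 298 − 31 = 267 left.
September 2148 has 30 days: 267 − 30 = 237 left.
October 2148 has 31 days: 237 − 31 = 206 left.
November 2148 has 30 days: 206 − 30 = 176 left.
December 2148 has 31 days: 176 − 31 = 145 left.
January 2149 has 31 days: 145 − 31 = 114 left.
February 2149 has 28 days (2149 is not a leap year): 114 − 28 = 86 left.
March 2149 has 31 days: 86 − 31 = 55 left.
April 2149 has 30 days: 55 − 30 = 25 left.
25 days into May 2149 → May 25, 2149.
Counting back 600 days from May 25, 2149:
Going back 25 days from May 25, 2149 reaches the end of the previous month; 600 − 25 = 575 left.
April 2149 has 30 days: 575 − 30 = 545 left.
March 2149 has 31 days: 545 − 31 = 514 left.
February 2149 has 28 days (2149 is not a leap year): 514 − 28 = 486 left.
January 2149 has 31 days: 486 − 31 = 455 left.
December 2148 has 31 days: 455 − 31 = 424 left.
November 2148 has 30 days: 424 − 30 = 394 left.
October 2148 has 31 days: 394 − 31 = 363 left.
September 2148 has 30 days: 363 − 30 = 333 left.
August 2148 has 31 days: 333 − 31 = 302 left.
July 2148 has 31 days: 302 − 31 = 271 left.
June 2148 has 30 days: 271 − 30 = 241 left.
May 2148 has 31 days: 241 − 31 = 210 left.
April 2148 has 30 days: 210 − 30 = 180 left.
March 2148 has 31 days: 180 − 31 = 149 left.
February 2148 has 29 days (2148 is a leap year): 149 − 29 = 120 left.
January 2148 has 31 days: 120 − 31 = 89 left.
December 2147 has 31 days: 89 − 31 = 58 left.
November 2147 has 30 days: 58 − 30 = 28 left.
October 2147 has 31 days; 31 − 28 = 3 → October 3, 2147.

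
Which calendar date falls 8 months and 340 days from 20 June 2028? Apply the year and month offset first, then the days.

Counting forward 8 months and 340 days from June 20, 2028: first the month/year part, then the days.
month 6 + 8 = 14, which is month 2 of year 2029 → February 2029.
Day 20 is valid in February, giving February 20, 2029.
Now add 340 days from February 20, 2029.
February has 28 days, so 28 − 20 = 8 days remain after February 20, 2029; 340 − 8 = 332 left.
March 2029 has 31 days: 332 − 31 = 301 left.
April 2029 has 30 days: 301 − 30 = 271 left.
May 2029 has 31 days: 271 − 31 = 240 left.
June 2029 has 30 days: 240 − 30 = 210 left.
July 2029 has 31 days: 210 − 31 = 179 left.
August 2029 has 31 days: 179 − 31 = 148 left.
September 2029 has 30 days: 148 − 30 = 118 left.
October 2029 has 31 days: 118 − 31 = 87 left.
November 2029 has 30 days: 87 − 30 = 57 left.
December 2029 has 31 days: 57 − 31 = 26 left.
26 days into January 2030 → January 26, 2030.

January 26, 2030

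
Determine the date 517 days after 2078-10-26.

Advancing 517 days from October 26, 2078.
October has 31 days, so 31 − 26 = 5 days remain after October 26, 2078; 517 − 5 = 512 left.
November 2078 has 30 days: 512 − 30 = 482 left.
December 2078 has 31 days: 482 − 31 = 451 left.
January 2079 has 31 days: 451 − 31 = 420 left.
February 2079 has 28 days (2079 is not a leap year): 420 − 28 = 392 left.
March 2079 has 31 days: 392 − 31 = 361 left.
April 2079 has 30 days: 361 − 30 = 331 left.
May 2079 has 31 days: 331 − 31 = 300 left.
June 2079 has 30 days: 300 − 30 = 270 left.
July 2079 has 31 days: 270 − 31 = 239 left.
August 2079 has 31 days: 239 − 31 = 208 left.
September 2079 has 30 days: 208 − 30 = 178 left.
October 2079 has 31 days: 178 − 31 = 147 left.
November 2079 has 30 days: 147 − 30 = 117 left.
December 2079 has 31 days: 117 − 31 = 86 left.
January 2080 has 31 days: 86 − 31 = 55 left.
February 2080 has 29 days (2080 is a leap year): 55 − 29 = 26 left.
26 days into March 2080 → March 26, 2080.

March 26, 2080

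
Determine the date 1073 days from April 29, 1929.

April 6, 1932

Counting forward 1073 days from April 29, 1929.
April has 30 days, so 30 − 29 = 1 day remains after April 29, 1929; 1073 − 1 = 1072 left.
May 1929 has 31 days: 1072 − 31 = 1041 left.
June 1929 has 30 days: 1041 − 30 = 1011 left.
July 1929 has 31 days: 1011 − 31 = 980 left.
August 1929 has 31 days: 980 − 31 = 949 left.
September 1929 has 30 days: 949 − 30 = 919 left.
October 1929 has 31 days: 919 − 31 = 888 left.
November 1929 has 30 days: 888 − 30 = 858 left.
December 1929 has 31 days: 858 − 31 = 827 left.
January 1930 has 31 days: 827 − 31 = 796 left.
February 1930 has 28 days (1930 is not a leap year): 796 − 28 = 768 left.
March 1930 has 31 days: 768 − 31 = 737 left.
April 1930 has 30 days: 737 − 30 = 707 left.
May 1930 has 31 days: 707 − 31 = 676 left.
June 1930 has 30 days: 676 − 30 = 646 left.
July 1930 has 31 days: 646 − 31 = 615 left.
August 1930 has 31 days: 615 − 31 = 584 left.
September 1930 has 30 days: 584 − 30 = 554 left.
October 1930 has 31 days: 554 − 31 = 523 left.
November 1930 has 30 days: 523 − 30 = 493 left.
December 1930 has 31 days: 493 − 31 = 462 left.
January 1931 has 31 days: 462 − 31 = 431 left.
February 1931 has 28 days (1931 is not a leap year): 431 − 28 = 403 left.
March 1931 has 31 days: 403 − 31 = 372 left.
April 1931 has 30 days: 372 − 30 = 342 left.
May 1931 has 31 days: 342 − 31 = 311 left.
June 1931 has 30 days: 311 − 30 = 281 left.
July 1931 has 31 days: 281 − 31 = 250 left.
August 1931 has 31 days: 250 − 31 = 219 left.
September 1931 has 30 days: 219 − 30 = 189 left.
October 1931 has 31 days: 189 − 31 = 158 left.
November 1931 has 30 days: 158 − 30 = 128 left.
December 1931 has 31 days: 128 − 31 = 97 left.
January 1932 has 31 days: 97 − 31 = 66 left.
February 1932 has 29 days (1932 is a leap year): 66 − 29 = 37 left.
March 1932 has 31 days: 37 − 31 = 6 left.
6 days into April 1932 → April 6, 1932.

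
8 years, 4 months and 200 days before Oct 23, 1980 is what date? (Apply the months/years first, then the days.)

Subtracting 8 years, 4 months and 200 days from October 23, 1980: first the month/year part, then the days.
-8 years → 1972; month 10 − 4 = 6 → June 1972.
Day 23 is valid in June, giving June 23, 1972.
Now subtract 200 days from June 23, 1972.
Going back 23 days from June 23, 1972 reaches the end of the previous month; 200 − 23 = 177 left.
May 1972 has 31 days: 177 − 31 = 146 left.
April 1972 has 30 days: 146 − 30 = 116 left.
March 1972 has 31 days: 116 − 31 = 85 left.
February 1972 has 29 days (1972 is a leap year): 85 − 29 = 56 left.
January 1972 has 31 days: 56 − 31 = 25 left.
December 1971 has 31 days; 31 − 25 = 6 → December 6, 1971.

December 6, 1971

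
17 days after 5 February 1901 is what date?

February 22, 1901

Adding 17 days from February 5, 1901.
February has 28 days; 5 + 17 = 22, still in February.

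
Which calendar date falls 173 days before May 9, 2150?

Subtracting 173 days from May 9, 2150.
Going back 9 days from May 9, 2150 reaches the end of the previous month; 173 − 9 = 164 left.
April 2150 has 30 days: 164 − 30 = 134 left.
March 2150 has 31 days: 134 − 31 = 103 left.
February 2150 has 28 days (2150 is not a leap year): 103 − 28 = 75 left.
January 2150 has 31 days: 75 − 31 = 44 left.
December 2149 has 31 days: 44 − 31 = 13 left.
November 2149 has 30 days; 30 − 13 = 17 → November 17, 2149.

November 17, 2149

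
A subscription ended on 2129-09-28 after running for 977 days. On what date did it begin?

January 25, 2127

Going back 977 days from September 28, 2129.
Going back 28 days from September 28, 2129 reaches the end of the previous month; 977 − 28 = 949 left.
August 2129 has 31 days: 949 − 31 = 918 left.
July 2129 has 31 days: 918 − 31 = 887 left.
June 2129 has 30 days: 887 − 30 = 857 left.
May 2129 has 31 days: 857 − 31 = 826 left.
April 2129 has 30 days: 826 − 30 = 796 left.
March 2129 has 31 days: 796 − 31 = 765 left.
February 2129 has 28 days (2129 is not a leap year): 765 − 28 = 737 left.
January 2129 has 31 days: 737 − 31 = 706 left.
December 2128 has 31 days: 706 − 31 = 675 left.
November 2128 has 30 days: 675 − 30 = 645 left.
October 2128 has 31 days: 645 − 31 = 614 left.
September 2128 has 30 days: 614 − 30 = 584 left.
August 2128 has 31 days: 584 − 31 = 553 left.
July 2128 has 31 days: 553 − 31 = 522 left.
June 2128 has 30 days: 522 − 30 = 492 left.
May 2128 has 31 days: 492 − 31 = 461 left.
April 2128 has 30 days: 461 − 30 = 431 left.
March 2128 has 31 days: 431 − 31 = 400 left.
February 2128 has 29 days (2128 is a leap year): 400 − 29 = 371 left.
January 2128 has 31 days: 371 − 31 = 340 left.
December 2127 has 31 days: 340 − 31 = 309 left.
November 2127 has 30 days: 309 − 30 = 279 left.
October 2127 has 31 days: 279 − 31 = 248 left.
September 2127 has 30 days: 248 − 30 = 218 left.
August 2127 has 31 days: 218 − 31 = 187 left.
July 2127 has 31 days: 187 − 31 = 156 left.
June 2127 has 30 days: 156 − 30 = 126 left.
May 2127 has 31 days: 126 − 31 = 95 left.
April 2127 has 30 days: 95 − 30 = 65 left.
March 2127 has 31 days: 65 − 31 = 34 left.
February 2127 has 28 days (2127 is not a leap year): 34 − 28 = 6 left.
January 2127 has 31 days; 31 − 6 = 25 → January 25, 2127.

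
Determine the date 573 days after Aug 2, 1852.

February 26, 1854

Advancing 573 days from August 2, 1852.
August has 31 days, so 31 − 2 = 29 days remain after August 2, 1852; 573 − 29 = 544 left.
September 1852 has 30 days: 544 − 30 = 514 left.
October 1852 has 31 days: 514 − 31 = 483 left.
November 1852 has 30 days: 483 − 30 = 453 left.
December 1852 has 31 days: 453 − 31 = 422 left.
January 1853 has 31 days: 422 − 31 = 391 left.
February 1853 has 28 days (1853 is not a leap year): 391 − 28 = 363 left.
March 1853 has 31 days: 363 − 31 = 332 left.
April 1853 has 30 days: 332 − 30 = 302 left.
May 1853 has 31 days: 302 − 31 = 271 left.
June 1853 has 30 days: 271 − 30 = 241 left.
July 1853 has 31 days: 241 − 31 = 210 left.
August 1853 has 31 days: 210 − 31 = 179 left.
September 1853 has 30 days: 179 − 30 = 149 left.
October 1853 has 31 days: 149 − 31 = 118 left.
November 1853 has 30 days: 118 − 30 = 88 left.
December 1853 has 31 days: 88 − 31 = 57 left.
January 1854 has 31 days: 57 − 31 = 26 left.
26 days into February 1854 → February 26, 1854.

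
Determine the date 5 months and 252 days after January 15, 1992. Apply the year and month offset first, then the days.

Adding 5 months and 252 days from January 15, 1992: first the month/year part, then the days.
month 1 + 5 = 6 → June 1992.
Day 15 is valid in June, giving June 15, 1992.
Now add 252 days from June 15, 1992.
June has 30 days, so 30 − 15 = 15 days remain after June 15, 1992; 252 − 15 = 237 left.
July 1992 has 31 days: 237 − 31 = 206 left.
August 1992 has 31 days: 206 − 31 = 175 left.
September 1992 has 30 days: 175 − 30 = 145 left.
October 1992 has 31 days: 145 − 31 = 114 left.
November 1992 has 30 days: 114 − 30 = 84 left.
December 1992 has 31 days: 84 − 31 = 53 left.
January 1993 has 31 days: 53 − 31 = 22 left.
22 days into February 1993 → February 22, 1993.

February 22, 1993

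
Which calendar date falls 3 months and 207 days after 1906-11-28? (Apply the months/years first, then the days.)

Advancing 3 months and 207 days from November 28, 1906: first the month/year part, then the days.
month 11 + 3 = 14, which is month 2 of year 1907 → February 1907.
Day 28 is valid in February, giving February 28, 1907.
Now add 207 days from February 28, 1907.
February has 28 days, so 28 − 28 = 0 days remain after February 28, 1907; 207 − 0 = 207 left.
March 1907 has 31 days: 207 − 31 = 176 left.
April 1907 has 30 days: 176 − 30 = 146 left.
May 1907 has 31 days: 146 − 31 = 115 left.
June 1907 has 30 days: 115 − 30 = 85 left.
July 1907 has 31 days: 85 − 31 = 54 left.
August 1907 has 31 days: 54 − 31 = 23 left.
23 days into September 1907 → September 23, 1907.

September 23, 1907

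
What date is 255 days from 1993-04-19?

December 30, 1993

Counting forward 255 days from April 19, 1993.
April has 30 days, so 30 − 19 = 11 days remain after April 19, 1993; 255 − 11 = 244 left.
May 1993 has 31 days: 244 − 31 = 213 left.
June 1993 has 30 days: 213 − 30 = 183 left.
July 1993 has 31 days: 183 − 31 = 152 left.
August 1993 has 31 days: 152 − 31 = 121 left.
September 1993 has 30 days: 121 − 30 = 91 left.
October 1993 has 31 days: 91 − 31 = 60 left.
November 1993 has 30 days: 60 − 30 = 30 left.
30 days into December 1993 → December 30, 1993.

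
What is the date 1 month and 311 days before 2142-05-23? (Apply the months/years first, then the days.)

June 16, 2141

Counting back 1 month and 311 days from May 23, 2142: first the month/year part, then the days.
month 5 − 1 = 4 → April 2142.
Day 23 is valid in April, giving April 23, 2142.
Now subtract 311 days from April 23, 2142.
Going back 23 days from April 23, 2142 reaches the end of the previous month; 311 − 23 = 288 left.
March 2142 has 31 days: 288 − 31 = 257 left.
February 2142 has 28 days (2142 is not a leap year): 257 − 28 = 229 left.
January 2142 has 31 days: 229 − 31 = 198 left.
December 2141 has 31 days: 198 − 31 = 167 left.
November 2141 has 30 days: 167 − 30 = 137 left.
October 2141 has 31 days: 137 − 31 = 106 left.
September 2141 has 30 days: 106 − 30 = 76 left.
August 2141 has 31 days: 76 − 31 = 45 left.
July 2141 has 31 days: 45 − 31 = 14 left.
June 2141 has 30 days; 30 − 14 = 16 → June 16, 2141.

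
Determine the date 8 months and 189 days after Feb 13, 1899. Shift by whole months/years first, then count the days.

April 20, 1900

Advancing 8 months and 189 days from February 13, 1899: first the month/year part, then the days.
month 2 + 8 = 10 → October 1899.
Day 13 is valid in October, giving October 13, 1899.
Now add 189 days from October 13, 1899.
October has 31 days, so 31 − 13 = 18 days remain after October 13, 1899; 189 − 18 = 171 left.
November 1899 has 30 days: 171 − 30 = 141 left.
December 1899 has 31 days: 141 − 31 = 110 left.
January 1900 has 31 days: 110 − 31 = 79 left.
February 1900 has 28 days (1900 is not a leap year (divisible by 100 but not 400)): 79 − 28 = 51 left.
March 1900 has 31 days: 51 − 31 = 20 left.
20 days into April 1900 → April 20, 1900.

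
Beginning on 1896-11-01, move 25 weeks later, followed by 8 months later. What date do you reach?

Advancing 25 weeks (= 175 days) from November 1, 1896:
November has 30 days, so 30 − 1 = 29 days remain after November 1, 1896; 175 − 29 = 146 left.
December 1896 has 31 days: 146 − 31 = 115 left.
January 1897 has 31 days: 115 − 31 = 84 left.
February 1897 has 28 days (1897 is not a leap year): 84 − 28 = 56 left.
March 1897 has 31 days: 56 − 31 = 25 left.
25 days into April 1897 → April 25, 1897.
Adding 8 months from April 25, 1897:
month 4 + 8 = 12 → December 1897.
Day 25 is valid in December, giving December 25, 1897.

December 25, 1897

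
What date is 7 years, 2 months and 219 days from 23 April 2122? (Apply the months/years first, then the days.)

January 28, 2130

Counting forward 7 years, 2 months and 219 days from April 23, 2122: first the month/year part, then the days.
+7 years → 2129; month 4 + 2 = 6 → June 2129.
Day 23 is valid in June, giving June 23, 2129.
Now add 219 days from June 23, 2129.
June has 30 days, so 30 − 23 = 7 days remain after June 23, 2129; 219 − 7 = 212 left.
July 2129 has 31 days: 212 − 31 = 181 left.
August 2129 has 31 days: 181 − 31 = 150 left.
September 2129 has 30 days: 150 − 30 = 120 left.
October 2129 has 31 days: 120 − 31 = 89 left.
November 2129 has 30 days: 89 − 30 = 59 left.
December 2129 has 31 days: 59 − 31 = 28 left.
28 days into January 2130 → January 28, 2130.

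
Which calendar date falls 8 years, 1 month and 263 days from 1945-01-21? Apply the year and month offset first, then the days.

November 11, 1953

Counting forward 8 years, 1 month and 263 days from January 21, 1945: first the month/year part, then the days.
+8 years → 1953; month 1 + 1 = 2 → February 1953.
Day 21 is valid in February, giving February 21, 1953.
Now add 263 days from February 21, 1953.
February has 28 days, so 28 − 21 = 7 days remain after February 21, 1953; 263 − 7 = 256 left.
March 1953 has 31 days: 256 − 31 = 225 left.
April 1953 has 30 days: 225 − 30 = 195 left.
May 1953 has 31 days: 195 − 31 = 164 left.
June 1953 has 30 days: 164 − 30 = 134 left.
July 1953 has 31 days: 134 − 31 = 103 left.
August 1953 has 31 days: 103 − 31 = 72 left.
September 1953 has 30 days: 72 − 30 = 42 left.
October 1953 has 31 days: 42 − 31 = 11 left.
11 days into November 1953 → November 11, 1953.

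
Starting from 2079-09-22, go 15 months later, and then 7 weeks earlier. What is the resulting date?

November 3, 2080

Counting forward 15 months from September 22, 2079:
month 9 + 15 = 24, which is month 12 of year 2080 → December 2080.
Day 22 is valid in December, giving December 22, 2080.
Subtracting 7 weeks (= 49 days) from December 22, 2080:
Going back 22 days from December 22, 2080 reaches the end of the previous month; 49 − 22 = 27 left.
November 2080 has 30 days; 30 − 27 = 3 → November 3, 2080.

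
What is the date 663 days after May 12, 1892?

Adding 663 days from May 12, 1892.
May has 31 days, so 31 − 12 = 19 days remain after May 12, 1892; 663 − 19 = 644 left.
June 1892 has 30 days: 644 − 30 = 614 left.
July 1892 has 31 days: 614 − 31 = 583 left.
August 1892 has 31 days: 583 − 31 = 552 left.
September 1892 has 30 days: 552 − 30 = 522 left.
October 1892 has 31 days: 522 − 31 = 491 left.
November 1892 has 30 days: 491 − 30 = 461 left.
December 1892 has 31 days: 461 − 31 = 430 left.
January 1893 has 31 days: 430 − 31 = 399 left.
February 1893 has 28 days (1893 is not a leap year): 399 − 28 = 371 left.
March 1893 has 31 days: 371 − 31 = 340 left.
April 1893 has 30 days: 340 − 30 = 310 left.
May 1893 has 31 days: 310 − 31 = 279 left.
June 1893 has 30 days: 279 − 30 = 249 left.
July 1893 has 31 days: 249 − 31 = 218 left.
August 1893 has 31 days: 218 − 31 = 187 left.
September 1893 has 30 days: 187 − 30 = 157 left.
October 1893 has 31 days: 157 − 31 = 126 left.
November 1893 has 30 days: 126 − 30 = 96 left.
December 1893 has 31 days: 96 − 31 = 65 left.
January 1894 has 31 days: 65 − 31 = 34 left.
February 1894 has 28 days (1894 is not a leap year): 34 − 28 = 6 left.
6 days into March 1894 → March 6, 1894.

March 6, 1894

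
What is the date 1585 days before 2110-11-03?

July 2, 2106

Subtracting 1585 days from November 3, 2110.
Going back 3 days from November 3, 2110 reaches the end of the previous month; 1585 − 3 = 1582 left.
October 2110 has 31 days: 1582 − 31 = 1551 left.
September 2110 has 30 days: 1551 − 30 = 1521 left.
August 2110 has 31 days: 1521 − 31 = 1490 left.
July 2110 has 31 days: 1490 − 31 = 1459 left.
June 2110 has 30 days: 1459 − 30 = 1429 left.
May 2110 has 31 days: 1429 − 31 = 1398 left.
April 2110 has 30 days: 1398 − 30 = 1368 left.
March 2110 has 31 days: 1368 − 31 = 1337 left.
February 2110 has 28 days (2110 is not a leap year): 1337 − 28 = 1309 left.
January 2110 has 31 days: 1309 − 31 = 1278 left.
December 2109 has 31 days: 1278 − 31 = 1247 left.
November 2109 has 30 days: 1247 − 30 = 1217 left.
October 2109 has 31 days: 1217 − 31 = 1186 left.
September 2109 has 30 days: 1186 − 30 = 1156 left.
August 2109 has 31 days: 1156 − 31 = 1125 left.
July 2109 has 31 days: 1125 − 31 = 1094 left.
June 2109 has 30 days: 1094 − 30 = 1064 left.
May 2109 has 31 days: 1064 − 31 = 1033 left.
April 2109 has 30 days: 1033 − 30 = 1003 left.
March 2109 has 31 days: 1003 − 31 = 972 left.
February 2109 has 28 days (2109 is not a leap year): 972 − 28 = 944 left.
January 2109 has 31 days: 944 − 31 = 913 left.
December 2108 has 31 days: 913 − 31 = 882 left.
November 2108 has 30 days: 882 − 30 = 852 left.
October 2108 has 31 days: 852 − 31 = 821 left.
September 2108 has 30 days: 821 − 30 = 791 left.
August 2108 has 31 days: 791 − 31 = 760 left.
July 2108 has 31 days: 760 − 31 = 729 left.
June 2108 has 30 days: 729 − 30 = 699 left.
May 2108 has 31 days: 699 − 31 = 668 left.
April 2108 has 30 days: 668 − 30 = 638 left.
March 2108 has 31 days: 638 − 31 = 607 left.
February 2108 has 29 days (2108 is a leap year): 607 − 29 = 578 left.
January 2108 has 31 days: 578 − 31 = 547 left.
December 2107 has 31 days: 547 − 31 = 516 left.
November 2107 has 30 days: 516 − 30 = 486 left.
October 2107 has 31 days: 486 − 31 = 455 left.
September 2107 has 30 days: 455 − 30 = 425 left.
August 2107 has 31 days: 425 − 31 = 394 left.
July 2107 has 31 days: 394 − 31 = 363 left.
June 2107 has 30 days: 363 − 30 = 333 left.
May 2107 has 31 days: 333 − 31 = 302 left.
April 2107 has 30 days: 302 − 30 = 272 left.
March 2107 has 31 days: 272 − 31 = 241 left.
February 2107 has 28 days (2107 is not a leap year): 241 − 28 = 213 left.
January 2107 has 31 days: 213 − 31 = 182 left.
December 2106 has 31 days: 182 − 31 = 151 left.
November 2106 has 30 days: 151 − 30 = 121 left.
October 2106 has 31 days: 121 − 31 = 90 left.
September 2106 has 30 days: 90 − 30 = 60 left.
August 2106 has 31 days: 60 − 31 = 29 left.
July 2106 has 31 days; 31 − 29 = 2 → July 2, 2106.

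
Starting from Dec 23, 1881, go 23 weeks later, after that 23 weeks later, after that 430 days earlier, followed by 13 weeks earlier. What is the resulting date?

Counting forward 23 weeks (= 161 days) from December 23, 1881:
December has 31 days, so 31 − 23 = 8 days remain after December 23, 1881; 161 − 8 = 153 left.
January 1882 has 31 days: 153 − 31 = 122 left.
February 1882 has 28 days (1882 is not a leap year): 122 − 28 = 94 left.
March 1882 has 31 days: 94 − 31 = 63 left.
April 1882 has 30 days: 63 − 30 = 33 left.
May 1882 has 31 days: 33 − 31 = 2 left.
2 days into June 1882 → June 2, 1882.
Counting forward 23 weeks (= 161 days) from June 2, 1882:
June has 30 days, so 30 − 2 = 28 days remain after June 2, 1882; 161 − 28 = 133 left.
July 1882 has 31 days: 133 − 31 = 102 left.
August 1882 has 31 days: 102 − 31 = 71 left.
September 1882 has 30 days: 71 − 30 = 41 left.
October 1882 has 31 days: 41 − 31 = 10 left.
10 days into November 1882 → November 10, 1882.
Subtracting 430 days from November 10, 1882:
Going back 10 days from November 10, 1882 reaches the end of the previous month; 430 − 10 = 420 left.
October 1882 has 31 days: 420 − 31 = 389 left.
September 1882 has 30 days: 389 − 30 = 359 left.
August 1882 has 31 days: 359 − 31 = 328 left.
July 1882 has 31 days: 328 − 31 = 297 left.
June 1882 has 30 days: 297 − 30 = 267 left.
May 1882 has 31 days: 267 − 31 = 236 left.
April 1882 has 30 days: 236 − 30 = 206 left.
March 1882 has 31 days: 206 − 31 = 175 left.
February 1882 has 28 days (1882 is not a leap year): 175 − 28 = 147 left.
January 1882 has 31 days: 147 − 31 = 116 left.
December 1881 has 31 days: 116 − 31 = 85 left.
November 1881 has 30 days: 85 − 30 = 55 left.
October 1881 has 31 days: 55 − 31 = 24 left.
September 1881 has 30 days; 30 − 24 = 6 → September 6, 1881.
Counting back 13 weeks (= 91 days) from September 6, 1881:
Going back 6 days from September 6, 1881 reaches the end of the previous month; 91 − 6 = 85 left.
August 1881 has 31 days: 85 − 31 = 54 left.
July 1881 has 31 days: 54 − 31 = 23 left.
June 1881 has 30 days; 30 − 23 = 7 → June 7, 1881.

June 7, 1881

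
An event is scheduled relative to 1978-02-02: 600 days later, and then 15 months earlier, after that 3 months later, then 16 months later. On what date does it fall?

January 25, 1980

Advancing 600 days from February 2, 1978:
February has 28 days, so 28 − 2 = 26 days remain after February 2, 1978; 600 − 26 = 574 left.
March 1978 has 31 days: 574 − 31 = 543 left.
April 1978 has 30 days: 543 − 30 = 513 left.
May 1978 has 31 days: 513 − 31 = 482 left.
June 1978 has 30 days: 482 − 30 = 452 left.
July 1978 has 31 days: 452 − 31 = 421 left.
August 1978 has 31 days: 421 − 31 = 390 left.
September 1978 has 30 days: 390 − 30 = 360 left.
October 1978 has 31 days: 360 − 31 = 329 left.
November 1978 has 30 days: 329 − 30 = 299 left.
December 1978 has 31 days: 299 − 31 = 268 left.
January 1979 has 31 days: 268 − 31 = 237 left.
February 1979 has 28 days (1979 is not a leap year): 237 − 28 = 209 left.
March 1979 has 31 days: 209 − 31 = 178 left.
April 1979 has 30 days: 178 − 30 = 148 left.
May 1979 has 31 days: 148 − 31 = 117 left.
June 1979 has 30 days: 117 − 30 = 87 left.
July 1979 has 31 days: 87 − 31 = 56 left.
August 1979 has 31 days: 56 − 31 = 25 left.
25 days into September 1979 → September 25, 1979.
Counting back 15 months from September 25, 1979:
month 9 − 15 = -6, which is month 6 of year 1978 → June 1978.
Day 25 is valid in June, giving June 25, 1978.
Counting forward 3 months from June 25, 1978:
month 6 + 3 = 9 → September 1978.
Day 25 is valid in September, giving September 25, 1978.
Advancing 16 months from September 25, 1978:
month 9 + 16 = 25, which is month 1 of year 1980 → January 1980.
Day 25 is valid in January, giving January 25, 1980.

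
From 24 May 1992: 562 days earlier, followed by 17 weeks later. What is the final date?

Counting back 562 days from May 24, 1992:
Going back 24 days from May 24, 1992 reaches the end of the previous month; 562 − 24 = 538 left.
April 1992 has 30 days: 538 − 30 = 508 left.
March 1992 has 31 days: 508 − 31 = 477 left.
February 1992 has 29 days (1992 is a leap year): 477 − 29 = 448 left.
January 1992 has 31 days: 448 − 31 = 417 left.
December 1991 has 31 days: 417 − 31 = 386 left.
November 1991 has 30 days: 386 − 30 = 356 left.
October 1991 has 31 days: 356 − 31 = 325 left.
September 1991 has 30 days: 325 − 30 = 295 left.
August 1991 has 31 days: 295 − 31 = 264 left.
July 1991 has 31 days: 264 − 31 = 233 left.
June 1991 has 30 days: 233 − 30 = 203 left.
May 1991 has 31 days: 203 − 31 = 172 left.
April 1991 has 30 days: 172 − 30 = 142 left.
March 1991 has 31 days: 142 − 31 = 111 left.
February 1991 has 28 days (1991 is not a leap year): 111 − 28 = 83 left.
January 1991 has 31 days: 83 − 31 = 52 left.
December 1990 has 31 days: 52 − 31 = 21 left.
November 1990 has 30 days; 30 − 21 = 9 → November 9, 1990.
Counting forward 17 weeks (= 119 days) from November 9, 1990:
November has 30 days, so 30 − 9 = 21 days remain after November 9, 1990; 119 − 21 = 98 left.
December 1990 has 31 days: 98 − 31 = 67 left.
January 1991 has 31 days: 67 − 31 = 36 left.
February 1991 has 28 days (1991 is not a leap year): 36 − 28 = 8 left.
8 days into March 1991 → March 8, 1991.

March 8, 1991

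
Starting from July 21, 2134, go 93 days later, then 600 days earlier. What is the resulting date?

Adding 93 days from July 21, 2134:
July has 31 days, so 31 − 21 = 10 days remain after July 21, 2134; 93 − 10 = 83 left.
August 2134 has 31 days: 83 − 31 = 52 left.
September 2134 has 30 days: 52 − 30 = 22 left.
22 days into October 2134 → October 22, 2134.
Counting back 600 days from October 22, 2134:
Going back 22 days from October 22, 2134 reaches the end of the previous month; 600 − 22 = 578 left.
September 2134 has 30 days: 578 − 30 = 548 left.
August 2134 has 31 days: 548 − 31 = 517 left.
July 2134 has 31 days: 517 − 31 = 486 left.
June 2134 has 30 days: 486 − 30 = 456 left.
May 2134 has 31 days: 456 − 31 = 425 left.
April 2134 has 30 days: 425 − 30 = 395 left.
March 2134 has 31 days: 395 − 31 = 364 left.
February 2134 has 28 days (2134 is not a leap year): 364 − 28 = 336 left.
January 2134 has 31 days: 336 − 31 = 305 left.
December 2133 has 31 days: 305 − 31 = 274 left.
November 2133 has 30 days: 274 − 30 = 244 left.
October 2133 has 31 days: 244 − 31 = 213 left.
September 2133 has 30 days: 213 − 30 = 183 left.
August 2133 has 31 days: 183 − 31 = 152 left.
July 2133 has 31 days: 152 − 31 = 121 left.
June 2133 has 30 days: 121 − 30 = 91 left.
May 2133 has 31 days: 91 − 31 = 60 left.
April 2133 has 30 days: 60 − 30 = 30 left.
March 2133 has 31 days; 31 − 30 = 1 → March 1, 2133.

March 1, 2133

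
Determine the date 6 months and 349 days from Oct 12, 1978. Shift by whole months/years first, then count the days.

March 26, 1980

Counting forward 6 months and 349 days from October 12, 1978: first the month/year part, then the days.
month 10 + 6 = 16, which is month 4 of year 1979 → April 1979.
Day 12 is valid in April, giving April 12, 1979.
Now add 349 days from April 12, 1979.
April has 30 days, so 30 − 12 = 18 days remain after April 12, 1979; 349 − 18 = 331 left.
May 1979 has 31 days: 331 − 31 = 300 left.
June 1979 has 30 days: 300 − 30 = 270 left.
July 1979 has 31 days: 270 − 31 = 239 left.
August 1979 has 31 days: 239 − 31 = 208 left.
September 1979 has 30 days: 208 − 30 = 178 left.
October 1979 has 31 days: 178 − 31 = 147 left.
November 1979 has 30 days: 147 − 30 = 117 left.
December 1979 has 31 days: 117 − 31 = 86 left.
January 1980 has 31 days: 86 − 31 = 55 left.
February 1980 has 29 days (1980 is a leap year): 55 − 29 = 26 left.
26 days into March 1980 → March 26, 1980.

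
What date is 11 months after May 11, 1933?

Adding 11 months from May 11, 1933.
month 5 + 11 = 16, which is month 4 of year 1934 → April 1934.
Day 11 is valid in April, giving April 11, 1934.

April 11, 1934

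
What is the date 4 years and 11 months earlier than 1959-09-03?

Going back 4 years and 11 months from September 3, 1959.
-4 years → 1955; month 9 − 11 = -2, which is month 10 of year 1954 → October 1954.
Day 3 is valid in October, giving October 3, 1954.

October 3, 1954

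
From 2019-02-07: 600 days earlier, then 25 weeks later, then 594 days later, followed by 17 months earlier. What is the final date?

February 26, 2018

Counting back 600 days from February 7, 2019:
Going back 7 days from February 7, 2019 reaches the end of the previous month; 600 − 7 = 593 left.
January 2019 has 31 days: 593 − 31 = 562 left.
December 2018 has 31 days: 562 − 31 = 531 left.
November 2018 has 30 days: 531 − 30 = 501 left.
October 2018 has 31 days: 501 − 31 = 470 left.
September 2018 has 30 days: 470 − 30 = 440 left.
August 2018 has 31 days: 440 − 31 = 409 left.
July 2018 has 31 days: 409 − 31 = 378 left.
June 2018 has 30 days: 378 − 30 = 348 left.
May 2018 has 31 days: 348 − 31 = 317 left.
April 2018 has 30 days: 317 − 30 = 287 left.
March 2018 has 31 days: 287 − 31 = 256 left.
February 2018 has 28 days (2018 is not a leap year): 256 − 28 = 228 left.
January 2018 has 31 days: 228 − 31 = 197 left.
December 2017 has 31 days: 197 − 31 = 166 left.
November 2017 has 30 days: 166 − 30 = 136 left.
October 2017 has 31 days: 136 − 31 = 105 left.
September 2017 has 30 days: 105 − 30 = 75 left.
August 2017 has 31 days: 75 − 31 = 44 left.
July 2017 has 31 days: 44 − 31 = 13 left.
June 2017 has 30 days; 30 − 13 = 17 → June 17, 2017.
Adding 25 weeks (= 175 days) from June 17, 2017:
June has 30 days, so 30 − 17 = 13 days remain after June 17, 2017; 175 − 13 = 162 left.
July 2017 has 31 days: 162 − 31 = 131 left.
August 2017 has 31 days: 131 − 31 = 100 left.
September 2017 has 30 days: 100 − 30 = 70 left.
October 2017 has 31 days: 70 − 31 = 39 left.
November 2017 has 30 days: 39 − 30 = 9 left.
9 days into December 2017 → December 9, 2017.
Adding 594 days from December 9, 2017:
December has 31 days, so 31 − 9 = 22 days remain after December 9, 2017; 594 − 22 = 572 left.
January 2018 has 31 days: 572 − 31 = 541 left.
February 2018 has 28 days (2018 is not a leap year): 541 − 28 = 513 left.
March 2018 has 31 days: 513 − 31 = 482 left.
April 2018 has 30 days: 482 − 30 = 452 left.
May 2018 has 31 days: 452 − 31 = 421 left.
June 2018 has 30 days: 421 − 30 = 391 left.
July 2018 has 31 days: 391 − 31 = 360 left.
August 2018 has 31 days: 360 − 31 = 329 left.
September 2018 has 30 days: 329 − 30 = 299 left.
October 2018 has 31 days: 299 − 31 = 268 left.
November 2018 has 30 days: 268 − 30 = 238 left.
December 2018 has 31 days: 238 − 31 = 207 left.
January 2019 has 31 days: 207 − 31 = 176 left.
February 2019 has 28 days (2019 is not a leap year): 176 − 28 = 148 left.
March 2019 has 31 days: 148 − 31 = 117 left.
April 2019 has 30 days: 117 − 30 = 87 left.
May 2019 has 31 days: 87 − 31 = 56 left.
June 2019 has 30 days: 56 − 30 = 26 left.
26 days into July 2019 → July 26, 2019.
Going back 17 months from July 26, 2019:
month 7 − 17 = -10, which is month 2 of year 2018 → February 2018.
Day 26 is valid in February, giving February 26, 2018.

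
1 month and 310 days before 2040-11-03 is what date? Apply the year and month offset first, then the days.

Counting back 1 month and 310 days from November 3, 2040: first the month/year part, then the days.
month 11 − 1 = 10 → October 2040.
Day 3 is valid in October, giving October 3, 2040.
Now subtract 310 days from October 3, 2040.
Going back 3 days from October 3, 2040 reaches the end of the previous month; 310 − 3 = 307 left.
September 2040 has 30 days: 307 − 30 = 277 left.
August 2040 has 31 days: 277 − 31 = 246 left.
July 2040 has 31 days: 246 − 31 = 215 left.
June 2040 has 30 days: 215 − 30 = 185 left.
May 2040 has 31 days: 185 − 31 = 154 left.
April 2040 has 30 days: 154 − 30 = 124 left.
March 2040 has 31 days: 124 − 31 = 93 left.
February 2040 has 29 days (2040 is a leap year): 93 − 29 = 64 left.
January 2040 has 31 days: 64 − 31 = 33 left.
December 2039 has 31 days: 33 − 31 = 2 left.
November 2039 has 30 days; 30 − 2 = 28 → November 28, 2039.

November 28, 2039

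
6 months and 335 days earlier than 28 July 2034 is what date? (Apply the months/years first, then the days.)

Going back 6 months and 335 days from July 28, 2034: first the month/year part, then the days.
month 7 − 6 = 1 → January 2034.
Day 28 is valid in January, giving January 28, 2034.
Now subtract 335 days from January 28, 2034.
Going back 28 days from January 28, 2034 reaches the end of the previous month; 335 − 28 = 307 left.
December 2033 has 31 days: 307 − 31 = 276 left.
November 2033 has 30 days: 276 − 30 = 246 left.
October 2033 has 31 days: 246 − 31 = 215 left.
September 2033 has 30 days: 215 − 30 = 185 left.
August 2033 has 31 days: 185 − 31 = 154 left.
July 2033 has 31 days: 154 − 31 = 123 left.
June 2033 has 30 days: 123 − 30 = 93 left.
May 2033 has 31 days: 93 − 31 = 62 left.
April 2033 has 30 days: 62 − 30 = 32 left.
March 2033 has 31 days: 32 − 31 = 1 left.
February 2033 has 28 days; 28 − 1 = 27 → February 27, 2033.

February 27, 2033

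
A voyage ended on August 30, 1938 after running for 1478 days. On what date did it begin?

August 13, 1934

Counting back 1478 days from August 30, 1938.
Going back 30 days from August 30, 1938 reaches the end of the previous month; 1478 − 30 = 1448 left.
July 1938 has 31 days: 1448 − 31 = 1417 left.
June 1938 has 30 days: 1417 − 30 = 1387 left.
May 1938 has 31 days: 1387 − 31 = 1356 left.
April 1938 has 30 days: 1356 − 30 = 1326 left.
March 1938 has 31 days: 1326 − 31 = 1295 left.
February 1938 has 28 days (1938 is not a leap year): 1295 − 28 = 1267 left.
January 1938 has 31 days: 1267 − 31 = 1236 left.
December 1937 has 31 days: 1236 − 31 = 1205 left.
November 1937 has 30 days: 1205 − 30 = 1175 left.
October 1937 has 31 days: 1175 − 31 = 1144 left.
September 1937 has 30 days: 1144 − 30 = 1114 left.
August 1937 has 31 days: 1114 − 31 = 1083 left.
July 1937 has 31 days: 1083 − 31 = 1052 left.
June 1937 has 30 days: 1052 − 30 = 1022 left.
May 1937 has 31 days: 1022 − 31 = 991 left.
April 1937 has 30 days: 991 − 30 = 961 left.
March 1937 has 31 days: 961 − 31 = 930 left.
February 1937 has 28 days (1937 is not a leap year): 930 − 28 = 902 left.
January 1937 has 31 days: 902 − 31 = 871 left.
December 1936 has 31 days: 871 − 31 = 840 left.
November 1936 has 30 days: 840 − 30 = 810 left.
October 1936 has 31 days: 810 − 31 = 779 left.
September 1936 has 30 days: 779 − 30 = 749 left.
August 1936 has 31 days: 749 − 31 = 718 left.
July 1936 has 31 days: 718 − 31 = 687 left.
June 1936 has 30 days: 687 − 30 = 657 left.
May 1936 has 31 days: 657 − 31 = 626 left.
April 1936 has 30 days: 626 − 30 = 596 left.
March 1936 has 31 days: 596 − 31 = 565 left.
February 1936 has 29 days (1936 is a leap year): 565 − 29 = 536 left.
January 1936 has 31 days: 536 − 31 = 505 left.
December 1935 has 31 days: 505 − 31 = 474 left.
November 1935 has 30 days: 474 − 30 = 444 left.
October 1935 has 31 days: 444 − 31 = 413 left.
September 1935 has 30 days: 413 − 30 = 383 left.
August 1935 has 31 days: 383 − 31 = 352 left.
July 1935 has 31 days: 352 − 31 = 321 left.
June 1935 has 30 days: 321 − 30 = 291 left.
May 1935 has 31 days: 291 − 31 = 260 left.
April 1935 has 30 days: 260 − 30 = 230 left.
March 1935 has 31 days: 230 − 31 = 199 left.
February 1935 has 28 days (1935 is not a leap year): 199 − 28 = 171 left.
January 1935 has 31 days: 171 − 31 = 140 left.
December 1934 has 31 days: 140 − 31 = 109 left.
November 1934 has 30 days: 109 − 30 = 79 left.
October 1934 has 31 days: 79 − 31 = 48 left.
September 1934 has 30 days: 48 − 30 = 18 left.
August 1934 has 31 days; 31 − 18 = 13 → August 13, 1934.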